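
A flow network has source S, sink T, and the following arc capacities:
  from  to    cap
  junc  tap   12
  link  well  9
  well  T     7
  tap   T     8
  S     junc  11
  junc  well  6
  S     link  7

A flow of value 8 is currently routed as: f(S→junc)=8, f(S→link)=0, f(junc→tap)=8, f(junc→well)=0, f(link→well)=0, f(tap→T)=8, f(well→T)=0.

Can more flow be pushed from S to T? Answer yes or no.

Residual path S→junc→well→T has bottleneck 3 > 0.
Pushing 3 along it raises the flow to 11, so the given flow is not maximum.

Yes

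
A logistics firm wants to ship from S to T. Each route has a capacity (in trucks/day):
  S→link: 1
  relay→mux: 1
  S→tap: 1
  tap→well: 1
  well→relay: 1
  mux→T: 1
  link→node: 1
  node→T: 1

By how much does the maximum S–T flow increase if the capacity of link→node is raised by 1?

Original max flow = 2.
Edge link→node does not cross the min cut (source side {S}), so extra capacity there cannot help.
New max flow = 2. Increase = 0.

0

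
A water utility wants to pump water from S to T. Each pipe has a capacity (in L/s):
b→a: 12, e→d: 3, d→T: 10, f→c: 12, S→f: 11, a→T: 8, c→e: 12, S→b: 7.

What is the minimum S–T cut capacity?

10

Max flow = 10 (via 2 augmenting paths).
In the residual at optimum, the set reachable from S is {S, c, e, f}.
Cut edges: e→d (cap 3), S→b (cap 7). Sum = 10.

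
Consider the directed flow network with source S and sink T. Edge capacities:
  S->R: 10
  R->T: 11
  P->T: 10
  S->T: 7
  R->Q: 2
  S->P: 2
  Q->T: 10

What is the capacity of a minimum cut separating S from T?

Max flow = 19 (via 3 augmenting paths).
In the residual at optimum, the set reachable from S is {S}.
Cut edges: S->P (cap 2), S->R (cap 10), S->T (cap 7). Sum = 19.

19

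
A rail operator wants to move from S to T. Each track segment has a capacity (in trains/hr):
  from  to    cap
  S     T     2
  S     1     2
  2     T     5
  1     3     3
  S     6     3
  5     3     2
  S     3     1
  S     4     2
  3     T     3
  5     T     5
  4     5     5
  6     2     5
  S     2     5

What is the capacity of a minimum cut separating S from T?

Max flow = 12 (via 5 augmenting paths).
In the residual at optimum, the set reachable from S is {2, 6, S}.
Cut edges: S->1 (cap 2), S->4 (cap 2), S->3 (cap 1), S->T (cap 2), 2->T (cap 5). Sum = 12.

12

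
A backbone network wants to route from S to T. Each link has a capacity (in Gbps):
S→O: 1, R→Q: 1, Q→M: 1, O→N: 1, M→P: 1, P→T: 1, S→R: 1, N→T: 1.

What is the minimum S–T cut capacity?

2

Max flow = 2 (via 2 augmenting paths).
In the residual at optimum, the set reachable from S is {S}.
Cut edges: S→O (cap 1), S→R (cap 1). Sum = 2.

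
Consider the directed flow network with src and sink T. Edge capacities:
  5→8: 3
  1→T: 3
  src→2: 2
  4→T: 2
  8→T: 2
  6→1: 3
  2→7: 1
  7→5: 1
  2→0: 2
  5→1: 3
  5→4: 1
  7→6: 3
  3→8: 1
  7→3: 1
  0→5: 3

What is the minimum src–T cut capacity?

2

Max flow = 2 (via 2 augmenting paths).
In the residual at optimum, the set reachable from src is {src}.
Cut edges: src→2 (cap 2). Sum = 2.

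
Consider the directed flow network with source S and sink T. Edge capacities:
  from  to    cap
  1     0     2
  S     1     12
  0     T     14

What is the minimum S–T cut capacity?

Max flow = 2 (via 1 augmenting path).
In the residual at optimum, the set reachable from S is {1, S}.
Cut edges: 1->0 (cap 2). Sum = 2.

2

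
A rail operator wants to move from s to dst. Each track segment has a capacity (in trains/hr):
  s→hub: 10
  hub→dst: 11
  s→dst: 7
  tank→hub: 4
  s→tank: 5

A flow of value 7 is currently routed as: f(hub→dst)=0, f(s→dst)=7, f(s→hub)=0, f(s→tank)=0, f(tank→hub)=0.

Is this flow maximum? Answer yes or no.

No

Residual path s→hub→dst has bottleneck 10 > 0.
Pushing 10 along it raises the flow to 17, so the given flow is not maximum.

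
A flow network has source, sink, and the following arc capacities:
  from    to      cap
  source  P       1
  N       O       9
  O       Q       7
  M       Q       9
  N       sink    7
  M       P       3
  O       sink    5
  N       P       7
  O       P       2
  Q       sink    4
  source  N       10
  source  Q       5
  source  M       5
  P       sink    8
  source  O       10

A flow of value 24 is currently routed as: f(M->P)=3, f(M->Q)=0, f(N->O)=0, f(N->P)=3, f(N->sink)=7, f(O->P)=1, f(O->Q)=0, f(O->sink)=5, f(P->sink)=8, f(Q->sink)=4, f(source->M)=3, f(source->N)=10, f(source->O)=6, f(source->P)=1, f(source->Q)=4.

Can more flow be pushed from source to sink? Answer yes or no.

No

Residual reachable from source: {M, N, O, P, Q, source}; sink is not reachable.
Saturated cut: N->sink, O->sink, P->sink, Q->sink with total capacity 24 = current flow value. Flow is maximum.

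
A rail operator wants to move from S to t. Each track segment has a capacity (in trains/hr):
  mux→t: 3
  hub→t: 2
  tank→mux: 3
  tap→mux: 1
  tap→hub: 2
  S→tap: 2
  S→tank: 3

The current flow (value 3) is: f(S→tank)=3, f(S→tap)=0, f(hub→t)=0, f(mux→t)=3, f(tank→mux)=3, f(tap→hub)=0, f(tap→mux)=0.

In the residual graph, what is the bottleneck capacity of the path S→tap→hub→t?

Residual capacities along the path: S→tap: 2, tap→hub: 2, hub→t: 2.
Minimum is 2.

2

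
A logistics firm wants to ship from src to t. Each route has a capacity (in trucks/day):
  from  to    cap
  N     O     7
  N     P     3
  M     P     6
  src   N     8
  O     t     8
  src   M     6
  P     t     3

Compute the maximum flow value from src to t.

10

Augment src->N->O->t: bottleneck 7. Total 7.
Augment src->N->P->t: bottleneck 1. Total 8.
Augment src->M->P->t: bottleneck 2. Total 10.
No augmenting path remains in the residual graph.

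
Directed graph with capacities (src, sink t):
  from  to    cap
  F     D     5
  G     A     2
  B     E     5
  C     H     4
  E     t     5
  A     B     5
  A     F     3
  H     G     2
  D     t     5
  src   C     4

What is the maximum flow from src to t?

2

Augment src->C->H->G->A->B->E->t: bottleneck 2. Total 2.
No augmenting path remains in the residual graph.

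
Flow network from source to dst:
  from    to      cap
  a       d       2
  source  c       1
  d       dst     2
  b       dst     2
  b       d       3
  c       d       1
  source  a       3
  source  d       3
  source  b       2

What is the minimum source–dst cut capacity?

Max flow = 4 (via 2 augmenting paths).
In the residual at optimum, the set reachable from source is {a, c, d, source}.
Cut edges: source→b (cap 2), d→dst (cap 2). Sum = 4.

4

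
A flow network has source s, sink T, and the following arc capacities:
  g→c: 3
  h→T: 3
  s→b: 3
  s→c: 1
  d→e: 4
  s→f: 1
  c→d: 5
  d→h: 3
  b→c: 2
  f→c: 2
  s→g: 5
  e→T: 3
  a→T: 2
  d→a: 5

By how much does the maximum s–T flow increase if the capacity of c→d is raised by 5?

2

Original max flow = 5.
After raising cap(c→d), augmenting paths through that edge carry 2 more units.
New max flow = 7. Increase = 2.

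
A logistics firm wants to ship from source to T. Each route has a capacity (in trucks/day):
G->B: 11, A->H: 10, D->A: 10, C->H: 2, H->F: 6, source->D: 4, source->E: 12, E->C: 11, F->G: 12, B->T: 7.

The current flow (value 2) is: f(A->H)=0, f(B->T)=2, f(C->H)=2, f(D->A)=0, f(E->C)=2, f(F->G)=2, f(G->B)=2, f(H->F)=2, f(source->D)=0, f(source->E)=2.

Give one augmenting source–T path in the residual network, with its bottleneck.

Residual along source->D->A->H->F->G->B->T: source->D: 4, D->A: 10, A->H: 10, H->F: 4, F->G: 10, G->B: 9, B->T: 5.
Bottleneck = min = 4.

source->D->A->H->F->G->B->T, bottleneck 4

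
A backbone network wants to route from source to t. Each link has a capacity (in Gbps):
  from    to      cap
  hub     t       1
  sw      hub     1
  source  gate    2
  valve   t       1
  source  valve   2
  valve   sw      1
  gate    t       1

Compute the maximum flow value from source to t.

Augment source->valve->t: bottleneck 1. Total 1.
Augment source->gate->t: bottleneck 1. Total 2.
Augment source->valve->sw->hub->t: bottleneck 1. Total 3.
No augmenting path remains in the residual graph.

3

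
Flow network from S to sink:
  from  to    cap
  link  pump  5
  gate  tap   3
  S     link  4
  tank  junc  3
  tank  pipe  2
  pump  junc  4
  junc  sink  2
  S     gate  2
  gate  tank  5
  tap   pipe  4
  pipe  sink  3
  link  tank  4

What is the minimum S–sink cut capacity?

Max flow = 5 (via 3 augmenting paths).
In the residual at optimum, the set reachable from S is {S, gate, junc, link, pipe, pump, tank, tap}.
Cut edges: junc->sink (cap 2), pipe->sink (cap 3). Sum = 5.

5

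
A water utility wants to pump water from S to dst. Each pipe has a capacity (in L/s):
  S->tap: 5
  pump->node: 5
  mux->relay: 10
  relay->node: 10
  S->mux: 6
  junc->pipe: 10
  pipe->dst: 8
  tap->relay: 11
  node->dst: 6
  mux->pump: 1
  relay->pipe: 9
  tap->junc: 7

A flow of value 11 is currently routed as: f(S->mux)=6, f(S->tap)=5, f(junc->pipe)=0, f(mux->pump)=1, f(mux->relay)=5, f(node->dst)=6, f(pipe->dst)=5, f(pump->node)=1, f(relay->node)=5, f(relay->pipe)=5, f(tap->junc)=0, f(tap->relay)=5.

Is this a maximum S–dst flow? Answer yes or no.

Residual reachable from S: {S}; dst is not reachable.
Saturated cut: S->mux, S->tap with total capacity 11 = current flow value. Flow is maximum.

Yes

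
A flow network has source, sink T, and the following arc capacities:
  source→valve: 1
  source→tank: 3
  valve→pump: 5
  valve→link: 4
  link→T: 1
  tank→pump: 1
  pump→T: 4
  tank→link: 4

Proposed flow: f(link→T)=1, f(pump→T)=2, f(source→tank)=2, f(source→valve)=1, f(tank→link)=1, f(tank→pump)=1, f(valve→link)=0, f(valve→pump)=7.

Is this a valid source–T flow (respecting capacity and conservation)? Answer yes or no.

No

Capacity violated on valve→pump: flow 7 > capacity 5.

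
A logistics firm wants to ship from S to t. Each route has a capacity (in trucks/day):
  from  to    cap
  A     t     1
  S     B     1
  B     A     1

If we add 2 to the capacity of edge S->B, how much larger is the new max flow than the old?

Original max flow = 1.
Even with extra capacity on S->B, another cut of capacity 1 remains binding.
New max flow = 1. Increase = 0.

0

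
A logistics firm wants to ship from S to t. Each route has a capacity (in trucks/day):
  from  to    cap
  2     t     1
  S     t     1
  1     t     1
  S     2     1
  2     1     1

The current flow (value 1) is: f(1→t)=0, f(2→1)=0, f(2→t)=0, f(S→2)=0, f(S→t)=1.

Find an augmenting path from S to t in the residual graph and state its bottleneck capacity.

S→2→t, bottleneck 1

Residual along S→2→t: S→2: 1, 2→t: 1.
Bottleneck = min = 1.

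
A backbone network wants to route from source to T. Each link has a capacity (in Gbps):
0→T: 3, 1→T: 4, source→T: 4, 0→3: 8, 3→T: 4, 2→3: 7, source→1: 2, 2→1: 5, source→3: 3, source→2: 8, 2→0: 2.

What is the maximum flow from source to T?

Augment source→T: bottleneck 4. Total 4.
Augment source→3→T: bottleneck 3. Total 7.
Augment source→1→T: bottleneck 2. Total 9.
Augment source→2→0→T: bottleneck 2. Total 11.
Augment source→2→3→T: bottleneck 1. Total 12.
Augment source→2→1→T: bottleneck 2. Total 14.
No augmenting path remains in the residual graph.

14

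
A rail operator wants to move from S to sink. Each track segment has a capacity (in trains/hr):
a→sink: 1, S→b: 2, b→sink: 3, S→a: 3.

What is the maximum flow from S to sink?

3

Augment S→a→sink: bottleneck 1. Total 1.
Augment S→b→sink: bottleneck 2. Total 3.
No augmenting path remains in the residual graph.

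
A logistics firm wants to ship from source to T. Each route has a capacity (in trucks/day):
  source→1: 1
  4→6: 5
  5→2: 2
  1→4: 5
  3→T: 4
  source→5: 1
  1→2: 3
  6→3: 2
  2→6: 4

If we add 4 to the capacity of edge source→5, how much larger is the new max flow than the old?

0

Original max flow = 2.
Even with extra capacity on source→5, another cut of capacity 2 remains binding.
New max flow = 2. Increase = 0.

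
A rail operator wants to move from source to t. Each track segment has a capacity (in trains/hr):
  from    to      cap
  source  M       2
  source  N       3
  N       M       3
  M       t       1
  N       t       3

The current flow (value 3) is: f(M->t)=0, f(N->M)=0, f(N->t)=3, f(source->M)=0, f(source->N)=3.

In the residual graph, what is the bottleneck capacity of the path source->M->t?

Residual capacities along the path: source->M: 2, M->t: 1.
Minimum is 1.

1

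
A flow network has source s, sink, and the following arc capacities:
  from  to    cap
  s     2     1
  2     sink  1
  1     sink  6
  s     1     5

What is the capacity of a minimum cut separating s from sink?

Max flow = 6 (via 2 augmenting paths).
In the residual at optimum, the set reachable from s is {s}.
Cut edges: s->2 (cap 1), s->1 (cap 5). Sum = 6.

6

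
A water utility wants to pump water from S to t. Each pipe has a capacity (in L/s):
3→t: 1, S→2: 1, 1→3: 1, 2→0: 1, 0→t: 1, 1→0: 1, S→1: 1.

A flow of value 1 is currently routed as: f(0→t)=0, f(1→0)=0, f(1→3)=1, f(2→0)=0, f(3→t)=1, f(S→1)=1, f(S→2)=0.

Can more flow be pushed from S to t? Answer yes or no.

Residual path S→2→0→t has bottleneck 1 > 0.
Pushing 1 along it raises the flow to 2, so the given flow is not maximum.

Yes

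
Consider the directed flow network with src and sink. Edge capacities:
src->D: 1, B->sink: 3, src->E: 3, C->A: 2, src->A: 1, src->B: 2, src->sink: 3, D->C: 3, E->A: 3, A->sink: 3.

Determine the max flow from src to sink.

Augment src->sink: bottleneck 3. Total 3.
Augment src->B->sink: bottleneck 2. Total 5.
Augment src->A->sink: bottleneck 1. Total 6.
Augment src->E->A->sink: bottleneck 2. Total 8.
No augmenting path remains in the residual graph.

8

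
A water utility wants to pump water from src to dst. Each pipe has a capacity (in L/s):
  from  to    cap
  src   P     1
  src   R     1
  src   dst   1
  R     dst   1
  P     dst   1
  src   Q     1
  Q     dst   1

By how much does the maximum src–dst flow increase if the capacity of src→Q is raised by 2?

0

Original max flow = 4.
Even with extra capacity on src→Q, another cut of capacity 4 remains binding.
New max flow = 4. Increase = 0.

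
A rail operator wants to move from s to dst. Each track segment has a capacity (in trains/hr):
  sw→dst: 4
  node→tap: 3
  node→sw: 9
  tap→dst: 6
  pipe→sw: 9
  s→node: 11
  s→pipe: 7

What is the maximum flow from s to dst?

7

Augment s→node→tap→dst: bottleneck 3. Total 3.
Augment s→node→sw→dst: bottleneck 4. Total 7.
No augmenting path remains in the residual graph.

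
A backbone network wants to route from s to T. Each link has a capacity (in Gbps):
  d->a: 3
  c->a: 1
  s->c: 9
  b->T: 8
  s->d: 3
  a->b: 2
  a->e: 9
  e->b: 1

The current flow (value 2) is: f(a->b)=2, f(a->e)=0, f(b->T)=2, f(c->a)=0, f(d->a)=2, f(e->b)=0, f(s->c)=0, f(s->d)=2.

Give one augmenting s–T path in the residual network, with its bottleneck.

s->d->a->e->b->T, bottleneck 1

Residual along s->d->a->e->b->T: s->d: 1, d->a: 1, a->e: 9, e->b: 1, b->T: 6.
Bottleneck = min = 1.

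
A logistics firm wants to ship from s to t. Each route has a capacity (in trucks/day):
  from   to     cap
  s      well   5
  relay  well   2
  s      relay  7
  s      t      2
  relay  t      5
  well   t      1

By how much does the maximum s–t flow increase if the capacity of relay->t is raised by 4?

2

Original max flow = 8.
After raising cap(relay->t), augmenting paths through that edge carry 2 more units.
New max flow = 10. Increase = 2.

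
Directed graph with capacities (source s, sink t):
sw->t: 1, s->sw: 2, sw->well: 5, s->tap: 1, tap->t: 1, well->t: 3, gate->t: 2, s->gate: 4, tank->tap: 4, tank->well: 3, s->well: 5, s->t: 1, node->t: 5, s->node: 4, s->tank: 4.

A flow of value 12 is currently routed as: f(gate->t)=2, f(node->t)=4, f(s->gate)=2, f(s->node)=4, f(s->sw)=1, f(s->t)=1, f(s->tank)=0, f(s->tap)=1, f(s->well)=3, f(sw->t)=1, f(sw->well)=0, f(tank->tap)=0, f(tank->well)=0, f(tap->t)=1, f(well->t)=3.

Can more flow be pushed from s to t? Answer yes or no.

Residual reachable from s: {gate, s, sw, tank, tap, well}; t is not reachable.
Saturated cut: s->node, s->t, tap->t, sw->t, gate->t, well->t with total capacity 12 = current flow value. Flow is maximum.

No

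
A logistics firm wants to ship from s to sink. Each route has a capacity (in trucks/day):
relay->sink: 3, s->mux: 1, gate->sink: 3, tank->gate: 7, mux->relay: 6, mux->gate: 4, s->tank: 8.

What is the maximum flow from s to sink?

4

Augment s->tank->gate->sink: bottleneck 3. Total 3.
Augment s->mux->relay->sink: bottleneck 1. Total 4.
No augmenting path remains in the residual graph.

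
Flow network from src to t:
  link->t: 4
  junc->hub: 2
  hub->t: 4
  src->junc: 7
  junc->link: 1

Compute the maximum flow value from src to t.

3

Augment src->junc->hub->t: bottleneck 2. Total 2.
Augment src->junc->link->t: bottleneck 1. Total 3.
No augmenting path remains in the residual graph.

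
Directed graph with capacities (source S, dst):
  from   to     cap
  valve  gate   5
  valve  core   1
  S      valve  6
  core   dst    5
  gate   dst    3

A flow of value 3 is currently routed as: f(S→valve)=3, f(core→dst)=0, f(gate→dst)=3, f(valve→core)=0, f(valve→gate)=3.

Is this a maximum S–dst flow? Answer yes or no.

No

Residual path S→valve→core→dst has bottleneck 1 > 0.
Pushing 1 along it raises the flow to 4, so the given flow is not maximum.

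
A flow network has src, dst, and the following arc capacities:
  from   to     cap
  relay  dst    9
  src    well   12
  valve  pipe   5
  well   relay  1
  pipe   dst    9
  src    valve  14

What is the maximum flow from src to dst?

6

Augment src->valve->pipe->dst: bottleneck 5. Total 5.
Augment src->well->relay->dst: bottleneck 1. Total 6.
No augmenting path remains in the residual graph.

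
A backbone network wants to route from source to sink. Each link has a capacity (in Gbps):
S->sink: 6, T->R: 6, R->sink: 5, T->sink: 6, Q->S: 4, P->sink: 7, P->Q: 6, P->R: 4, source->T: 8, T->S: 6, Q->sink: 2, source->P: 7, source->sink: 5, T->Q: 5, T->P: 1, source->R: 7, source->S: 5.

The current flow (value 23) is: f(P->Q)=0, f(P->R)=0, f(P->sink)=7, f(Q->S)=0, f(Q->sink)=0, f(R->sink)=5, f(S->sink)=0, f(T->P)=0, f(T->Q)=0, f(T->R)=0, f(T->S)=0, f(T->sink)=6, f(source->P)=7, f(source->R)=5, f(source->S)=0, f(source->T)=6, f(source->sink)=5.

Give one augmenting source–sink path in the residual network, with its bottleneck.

Residual along source->S->sink: source->S: 5, S->sink: 6.
Bottleneck = min = 5.

source->S->sink, bottleneck 5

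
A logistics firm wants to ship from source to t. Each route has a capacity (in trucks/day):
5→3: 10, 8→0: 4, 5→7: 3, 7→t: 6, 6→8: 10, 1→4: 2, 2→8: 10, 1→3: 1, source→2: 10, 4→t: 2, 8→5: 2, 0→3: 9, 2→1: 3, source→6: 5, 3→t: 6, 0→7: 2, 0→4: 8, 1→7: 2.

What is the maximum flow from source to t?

9

Augment source→2→1→4→t: bottleneck 2. Total 2.
Augment source→2→1→7→t: bottleneck 1. Total 3.
Augment source→2→8→0→7→t: bottleneck 2. Total 5.
Augment source→2→8→0→3→t: bottleneck 2. Total 7.
Augment source→2→8→5→7→t: bottleneck 2. Total 9.
No augmenting path remains in the residual graph.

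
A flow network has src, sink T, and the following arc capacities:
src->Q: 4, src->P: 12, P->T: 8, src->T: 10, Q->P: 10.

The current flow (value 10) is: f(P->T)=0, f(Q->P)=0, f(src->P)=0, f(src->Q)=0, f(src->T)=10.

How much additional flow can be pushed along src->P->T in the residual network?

Residual capacities along the path: src->P: 12, P->T: 8.
Minimum is 8.

8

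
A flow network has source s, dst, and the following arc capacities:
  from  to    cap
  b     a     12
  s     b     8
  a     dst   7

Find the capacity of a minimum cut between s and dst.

7

Max flow = 7 (via 1 augmenting path).
In the residual at optimum, the set reachable from s is {a, b, s}.
Cut edges: a→dst (cap 7). Sum = 7.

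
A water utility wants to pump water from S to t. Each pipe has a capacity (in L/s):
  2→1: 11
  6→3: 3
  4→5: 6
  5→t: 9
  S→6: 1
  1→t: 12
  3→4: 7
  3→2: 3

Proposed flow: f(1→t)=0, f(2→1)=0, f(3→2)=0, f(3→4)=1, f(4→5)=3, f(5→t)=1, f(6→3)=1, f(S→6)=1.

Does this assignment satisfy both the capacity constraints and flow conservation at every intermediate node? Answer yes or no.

Conservation fails at 4: inflow 1 ≠ outflow 3.

No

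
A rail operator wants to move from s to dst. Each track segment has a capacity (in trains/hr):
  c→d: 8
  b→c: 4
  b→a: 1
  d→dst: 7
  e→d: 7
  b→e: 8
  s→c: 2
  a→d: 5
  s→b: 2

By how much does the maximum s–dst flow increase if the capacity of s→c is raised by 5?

Original max flow = 4.
After raising cap(s→c), augmenting paths through that edge carry 3 more units.
New max flow = 7. Increase = 3.

3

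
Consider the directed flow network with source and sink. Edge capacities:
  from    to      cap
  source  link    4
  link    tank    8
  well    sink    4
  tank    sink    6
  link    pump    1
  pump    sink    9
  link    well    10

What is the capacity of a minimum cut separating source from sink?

4

Max flow = 4 (via 1 augmenting path).
In the residual at optimum, the set reachable from source is {source}.
Cut edges: source→link (cap 4). Sum = 4.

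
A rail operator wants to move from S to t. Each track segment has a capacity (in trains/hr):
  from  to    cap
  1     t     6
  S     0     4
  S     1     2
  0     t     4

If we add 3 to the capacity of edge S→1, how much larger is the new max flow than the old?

3

Original max flow = 6.
After raising cap(S→1), augmenting paths through that edge carry 3 more units.
New max flow = 9. Increase = 3.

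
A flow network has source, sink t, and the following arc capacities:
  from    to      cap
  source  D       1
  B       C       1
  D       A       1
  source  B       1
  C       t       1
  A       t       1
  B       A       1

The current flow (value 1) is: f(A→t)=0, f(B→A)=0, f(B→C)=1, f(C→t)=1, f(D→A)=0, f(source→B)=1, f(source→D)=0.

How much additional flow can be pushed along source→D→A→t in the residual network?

Residual capacities along the path: source→D: 1, D→A: 1, A→t: 1.
Minimum is 1.

1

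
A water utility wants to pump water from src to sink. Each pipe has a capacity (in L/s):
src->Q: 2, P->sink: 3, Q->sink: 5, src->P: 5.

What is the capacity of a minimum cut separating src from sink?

5

Max flow = 5 (via 2 augmenting paths).
In the residual at optimum, the set reachable from src is {P, src}.
Cut edges: src->Q (cap 2), P->sink (cap 3). Sum = 5.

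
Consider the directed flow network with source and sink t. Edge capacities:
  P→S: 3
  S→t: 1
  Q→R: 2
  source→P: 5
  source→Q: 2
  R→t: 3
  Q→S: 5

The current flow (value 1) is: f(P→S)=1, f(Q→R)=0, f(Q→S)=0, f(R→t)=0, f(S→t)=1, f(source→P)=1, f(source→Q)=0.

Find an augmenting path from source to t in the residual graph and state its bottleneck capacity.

source→Q→R→t, bottleneck 2

Residual along source→Q→R→t: source→Q: 2, Q→R: 2, R→t: 3.
Bottleneck = min = 2.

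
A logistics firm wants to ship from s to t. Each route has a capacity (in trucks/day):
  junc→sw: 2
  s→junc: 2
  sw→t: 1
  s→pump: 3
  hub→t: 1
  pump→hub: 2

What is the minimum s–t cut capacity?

Max flow = 2 (via 2 augmenting paths).
In the residual at optimum, the set reachable from s is {hub, junc, pump, s, sw}.
Cut edges: sw→t (cap 1), hub→t (cap 1). Sum = 2.

2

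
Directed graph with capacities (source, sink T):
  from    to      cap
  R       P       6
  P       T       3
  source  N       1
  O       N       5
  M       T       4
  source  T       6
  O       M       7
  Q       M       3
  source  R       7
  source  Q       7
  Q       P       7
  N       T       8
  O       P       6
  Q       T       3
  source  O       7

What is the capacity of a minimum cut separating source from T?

22

Max flow = 22 (via 8 augmenting paths).
In the residual at optimum, the set reachable from source is {M, O, P, Q, R, source}.
Cut edges: source->N (cap 1), source->T (cap 6), O->N (cap 5), Q->T (cap 3), P->T (cap 3), M->T (cap 4). Sum = 22.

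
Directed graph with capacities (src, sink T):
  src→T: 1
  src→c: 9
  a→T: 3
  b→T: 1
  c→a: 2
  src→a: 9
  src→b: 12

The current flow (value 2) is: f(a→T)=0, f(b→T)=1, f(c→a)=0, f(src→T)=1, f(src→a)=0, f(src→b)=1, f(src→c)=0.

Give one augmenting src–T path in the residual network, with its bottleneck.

src→a→T, bottleneck 3

Residual along src→a→T: src→a: 9, a→T: 3.
Bottleneck = min = 3.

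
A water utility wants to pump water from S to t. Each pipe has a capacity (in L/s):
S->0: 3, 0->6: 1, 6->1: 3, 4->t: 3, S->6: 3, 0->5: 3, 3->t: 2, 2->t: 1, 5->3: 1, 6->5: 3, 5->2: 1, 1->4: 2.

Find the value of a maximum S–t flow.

Augment S->0->5->2->t: bottleneck 1. Total 1.
Augment S->0->5->3->t: bottleneck 1. Total 2.
Augment S->6->1->4->t: bottleneck 2. Total 4.
No augmenting path remains in the residual graph.

4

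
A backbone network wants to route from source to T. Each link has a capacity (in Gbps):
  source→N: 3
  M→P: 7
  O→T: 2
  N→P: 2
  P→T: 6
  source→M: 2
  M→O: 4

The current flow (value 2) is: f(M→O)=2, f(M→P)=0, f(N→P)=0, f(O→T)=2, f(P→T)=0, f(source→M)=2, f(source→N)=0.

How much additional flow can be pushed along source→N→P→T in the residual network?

2

Residual capacities along the path: source→N: 3, N→P: 2, P→T: 6.
Minimum is 2.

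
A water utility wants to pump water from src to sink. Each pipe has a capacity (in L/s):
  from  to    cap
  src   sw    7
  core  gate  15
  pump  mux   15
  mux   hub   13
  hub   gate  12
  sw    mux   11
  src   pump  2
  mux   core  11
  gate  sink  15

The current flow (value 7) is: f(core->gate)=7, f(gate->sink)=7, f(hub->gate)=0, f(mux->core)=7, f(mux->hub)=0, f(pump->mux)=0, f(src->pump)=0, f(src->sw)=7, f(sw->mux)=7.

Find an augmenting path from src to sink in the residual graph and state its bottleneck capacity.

Residual along src->pump->mux->core->gate->sink: src->pump: 2, pump->mux: 15, mux->core: 4, core->gate: 8, gate->sink: 8.
Bottleneck = min = 2.

src->pump->mux->core->gate->sink, bottleneck 2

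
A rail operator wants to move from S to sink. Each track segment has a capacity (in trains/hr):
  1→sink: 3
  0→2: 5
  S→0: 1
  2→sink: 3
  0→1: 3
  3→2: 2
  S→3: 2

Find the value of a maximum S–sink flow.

Augment S→0→1→sink: bottleneck 1. Total 1.
Augment S→3→2→sink: bottleneck 2. Total 3.
No augmenting path remains in the residual graph.

3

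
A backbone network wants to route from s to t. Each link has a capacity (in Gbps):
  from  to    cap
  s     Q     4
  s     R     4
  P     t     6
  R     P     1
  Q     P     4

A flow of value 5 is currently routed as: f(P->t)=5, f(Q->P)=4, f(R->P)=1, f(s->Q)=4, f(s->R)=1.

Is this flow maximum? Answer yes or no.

Residual reachable from s: {R, s}; t is not reachable.
Saturated cut: s->Q, R->P with total capacity 5 = current flow value. Flow is maximum.

Yes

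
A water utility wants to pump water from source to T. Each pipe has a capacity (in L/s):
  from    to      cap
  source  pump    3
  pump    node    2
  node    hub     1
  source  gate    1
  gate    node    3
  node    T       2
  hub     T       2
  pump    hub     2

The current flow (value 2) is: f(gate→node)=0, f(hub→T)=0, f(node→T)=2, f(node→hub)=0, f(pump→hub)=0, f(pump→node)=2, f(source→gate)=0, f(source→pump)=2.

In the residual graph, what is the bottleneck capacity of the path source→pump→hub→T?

1

Residual capacities along the path: source→pump: 1, pump→hub: 2, hub→T: 2.
Minimum is 1.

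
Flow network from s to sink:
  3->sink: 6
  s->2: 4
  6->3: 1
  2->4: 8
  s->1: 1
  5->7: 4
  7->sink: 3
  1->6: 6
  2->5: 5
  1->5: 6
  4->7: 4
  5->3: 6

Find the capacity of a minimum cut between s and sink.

Max flow = 5 (via 2 augmenting paths).
In the residual at optimum, the set reachable from s is {s}.
Cut edges: s->1 (cap 1), s->2 (cap 4). Sum = 5.

5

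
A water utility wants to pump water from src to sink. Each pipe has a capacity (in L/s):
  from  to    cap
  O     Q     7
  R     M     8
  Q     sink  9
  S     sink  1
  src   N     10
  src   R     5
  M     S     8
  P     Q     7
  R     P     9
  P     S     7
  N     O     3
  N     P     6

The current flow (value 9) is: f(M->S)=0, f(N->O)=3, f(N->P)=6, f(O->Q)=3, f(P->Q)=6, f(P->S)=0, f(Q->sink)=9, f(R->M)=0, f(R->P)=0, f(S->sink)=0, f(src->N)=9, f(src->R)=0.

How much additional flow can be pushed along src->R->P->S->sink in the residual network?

Residual capacities along the path: src->R: 5, R->P: 9, P->S: 7, S->sink: 1.
Minimum is 1.

1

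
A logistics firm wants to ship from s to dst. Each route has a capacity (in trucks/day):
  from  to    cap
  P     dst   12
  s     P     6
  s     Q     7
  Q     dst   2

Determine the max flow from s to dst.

Augment s->Q->dst: bottleneck 2. Total 2.
Augment s->P->dst: bottleneck 6. Total 8.
No augmenting path remains in the residual graph.

8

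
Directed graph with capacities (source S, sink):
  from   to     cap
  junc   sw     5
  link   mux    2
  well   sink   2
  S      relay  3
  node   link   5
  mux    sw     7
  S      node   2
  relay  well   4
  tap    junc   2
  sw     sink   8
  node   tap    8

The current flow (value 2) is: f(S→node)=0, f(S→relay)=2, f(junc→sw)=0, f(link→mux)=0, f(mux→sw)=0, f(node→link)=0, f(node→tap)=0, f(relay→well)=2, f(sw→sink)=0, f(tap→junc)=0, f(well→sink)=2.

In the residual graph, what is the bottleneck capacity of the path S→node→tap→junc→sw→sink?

Residual capacities along the path: S→node: 2, node→tap: 8, tap→junc: 2, junc→sw: 5, sw→sink: 8.
Minimum is 2.

2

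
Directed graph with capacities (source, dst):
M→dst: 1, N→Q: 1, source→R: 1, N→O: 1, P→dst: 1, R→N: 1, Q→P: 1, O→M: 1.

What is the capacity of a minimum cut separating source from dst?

1

Max flow = 1 (via 1 augmenting path).
In the residual at optimum, the set reachable from source is {source}.
Cut edges: source→R (cap 1). Sum = 1.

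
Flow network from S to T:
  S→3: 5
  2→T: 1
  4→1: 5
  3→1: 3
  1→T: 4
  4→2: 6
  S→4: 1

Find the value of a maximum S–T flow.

4

Augment S→4→2→T: bottleneck 1. Total 1.
Augment S→3→1→T: bottleneck 3. Total 4.
No augmenting path remains in the residual graph.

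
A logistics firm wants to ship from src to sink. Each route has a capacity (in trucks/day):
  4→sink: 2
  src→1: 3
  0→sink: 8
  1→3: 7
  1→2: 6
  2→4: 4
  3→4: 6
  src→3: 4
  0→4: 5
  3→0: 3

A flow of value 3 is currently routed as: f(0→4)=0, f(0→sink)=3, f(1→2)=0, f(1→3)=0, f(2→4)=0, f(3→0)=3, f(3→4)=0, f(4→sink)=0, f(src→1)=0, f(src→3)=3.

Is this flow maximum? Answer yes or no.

Residual path src→3→4→sink has bottleneck 1 > 0.
Pushing 1 along it raises the flow to 4, so the given flow is not maximum.

No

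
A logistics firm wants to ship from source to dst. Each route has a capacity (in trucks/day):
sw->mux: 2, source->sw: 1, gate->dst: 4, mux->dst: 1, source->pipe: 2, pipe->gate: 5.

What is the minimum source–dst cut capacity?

3

Max flow = 3 (via 2 augmenting paths).
In the residual at optimum, the set reachable from source is {source}.
Cut edges: source->sw (cap 1), source->pipe (cap 2). Sum = 3.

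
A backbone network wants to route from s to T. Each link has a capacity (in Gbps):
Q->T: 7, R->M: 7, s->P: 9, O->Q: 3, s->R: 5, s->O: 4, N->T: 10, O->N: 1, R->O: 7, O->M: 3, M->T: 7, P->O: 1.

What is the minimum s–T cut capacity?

10

Max flow = 10 (via 4 augmenting paths).
In the residual at optimum, the set reachable from s is {P, s}.
Cut edges: s->R (cap 5), s->O (cap 4), P->O (cap 1). Sum = 10.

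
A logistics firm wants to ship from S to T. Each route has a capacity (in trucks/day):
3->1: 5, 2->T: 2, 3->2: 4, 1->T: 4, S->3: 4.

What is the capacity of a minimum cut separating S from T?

4

Max flow = 4 (via 1 augmenting path).
In the residual at optimum, the set reachable from S is {S}.
Cut edges: S->3 (cap 4). Sum = 4.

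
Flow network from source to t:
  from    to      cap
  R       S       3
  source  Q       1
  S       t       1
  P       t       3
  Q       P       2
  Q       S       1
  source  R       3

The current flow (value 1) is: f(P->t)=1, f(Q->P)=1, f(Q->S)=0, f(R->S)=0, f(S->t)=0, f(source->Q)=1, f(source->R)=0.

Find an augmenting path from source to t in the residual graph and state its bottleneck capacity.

Residual along source->R->S->t: source->R: 3, R->S: 3, S->t: 1.
Bottleneck = min = 1.

source->R->S->t, bottleneck 1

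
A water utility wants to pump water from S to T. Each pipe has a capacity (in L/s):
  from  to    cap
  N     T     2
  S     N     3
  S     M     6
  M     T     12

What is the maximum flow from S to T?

Augment S->M->T: bottleneck 6. Total 6.
Augment S->N->T: bottleneck 2. Total 8.
No augmenting path remains in the residual graph.

8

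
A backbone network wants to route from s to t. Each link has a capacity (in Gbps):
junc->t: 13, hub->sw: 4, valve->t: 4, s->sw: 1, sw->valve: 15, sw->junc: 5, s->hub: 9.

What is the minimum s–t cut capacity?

5

Max flow = 5 (via 3 augmenting paths).
In the residual at optimum, the set reachable from s is {hub, s}.
Cut edges: s->sw (cap 1), hub->sw (cap 4). Sum = 5.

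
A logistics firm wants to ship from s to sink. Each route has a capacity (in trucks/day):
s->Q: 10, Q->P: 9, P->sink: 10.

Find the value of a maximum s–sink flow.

9

Augment s->Q->P->sink: bottleneck 9. Total 9.
No augmenting path remains in the residual graph.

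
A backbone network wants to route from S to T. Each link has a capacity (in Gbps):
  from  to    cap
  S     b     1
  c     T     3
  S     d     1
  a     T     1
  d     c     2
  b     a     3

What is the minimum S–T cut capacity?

Max flow = 2 (via 2 augmenting paths).
In the residual at optimum, the set reachable from S is {S}.
Cut edges: S->b (cap 1), S->d (cap 1). Sum = 2.

2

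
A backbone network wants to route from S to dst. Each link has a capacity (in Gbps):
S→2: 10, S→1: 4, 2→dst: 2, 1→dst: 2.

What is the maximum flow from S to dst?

4

Augment S→1→dst: bottleneck 2. Total 2.
Augment S→2→dst: bottleneck 2. Total 4.
No augmenting path remains in the residual graph.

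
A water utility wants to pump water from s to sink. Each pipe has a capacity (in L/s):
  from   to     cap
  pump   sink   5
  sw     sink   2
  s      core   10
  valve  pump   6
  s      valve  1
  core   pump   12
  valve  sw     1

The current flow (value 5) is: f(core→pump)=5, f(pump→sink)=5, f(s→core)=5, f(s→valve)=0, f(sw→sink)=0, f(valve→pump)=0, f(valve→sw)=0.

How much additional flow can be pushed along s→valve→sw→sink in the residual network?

Residual capacities along the path: s→valve: 1, valve→sw: 1, sw→sink: 2.
Minimum is 1.

1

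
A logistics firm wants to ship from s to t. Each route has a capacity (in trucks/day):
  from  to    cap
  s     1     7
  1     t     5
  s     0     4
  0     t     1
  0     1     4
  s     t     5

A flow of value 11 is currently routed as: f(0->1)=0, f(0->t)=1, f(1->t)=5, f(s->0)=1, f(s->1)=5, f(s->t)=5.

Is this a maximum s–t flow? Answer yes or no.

Yes

Residual reachable from s: {0, 1, s}; t is not reachable.
Saturated cut: s->t, 0->t, 1->t with total capacity 11 = current flow value. Flow is maximum.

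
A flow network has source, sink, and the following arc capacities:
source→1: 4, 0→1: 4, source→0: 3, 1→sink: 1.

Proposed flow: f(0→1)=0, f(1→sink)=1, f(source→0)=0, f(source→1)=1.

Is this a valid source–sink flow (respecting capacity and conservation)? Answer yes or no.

Every edge has 0 ≤ f(e) ≤ cap(e).
At each intermediate node, inflow equals outflow.

Yes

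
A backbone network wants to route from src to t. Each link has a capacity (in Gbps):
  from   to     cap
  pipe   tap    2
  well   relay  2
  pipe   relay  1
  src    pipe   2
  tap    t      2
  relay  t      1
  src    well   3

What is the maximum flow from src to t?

3

Augment src→pipe→tap→t: bottleneck 2. Total 2.
Augment src→well→relay→t: bottleneck 1. Total 3.
No augmenting path remains in the residual graph.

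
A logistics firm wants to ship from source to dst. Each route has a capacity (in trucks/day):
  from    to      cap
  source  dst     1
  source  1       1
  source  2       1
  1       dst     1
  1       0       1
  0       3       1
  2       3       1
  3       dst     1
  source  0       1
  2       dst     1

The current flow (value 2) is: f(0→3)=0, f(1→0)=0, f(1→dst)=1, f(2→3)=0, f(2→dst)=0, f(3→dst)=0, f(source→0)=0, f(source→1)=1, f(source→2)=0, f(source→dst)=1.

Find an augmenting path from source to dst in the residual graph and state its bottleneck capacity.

source→2→dst, bottleneck 1

Residual along source→2→dst: source→2: 1, 2→dst: 1.
Bottleneck = min = 1.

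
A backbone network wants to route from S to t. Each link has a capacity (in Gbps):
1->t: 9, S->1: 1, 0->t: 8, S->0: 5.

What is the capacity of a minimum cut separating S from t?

6

Max flow = 6 (via 2 augmenting paths).
In the residual at optimum, the set reachable from S is {S}.
Cut edges: S->1 (cap 1), S->0 (cap 5). Sum = 6.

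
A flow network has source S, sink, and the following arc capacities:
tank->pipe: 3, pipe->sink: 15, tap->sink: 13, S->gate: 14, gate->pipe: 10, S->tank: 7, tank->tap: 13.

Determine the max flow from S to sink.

Augment S->gate->pipe->sink: bottleneck 10. Total 10.
Augment S->tank->pipe->sink: bottleneck 3. Total 13.
Augment S->tank->tap->sink: bottleneck 4. Total 17.
No augmenting path remains in the residual graph.

17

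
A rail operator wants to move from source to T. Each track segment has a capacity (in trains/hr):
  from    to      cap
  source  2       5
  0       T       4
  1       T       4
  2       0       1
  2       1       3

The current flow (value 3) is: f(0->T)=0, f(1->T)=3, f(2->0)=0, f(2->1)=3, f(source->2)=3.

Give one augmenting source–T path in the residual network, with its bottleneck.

Residual along source->2->0->T: source->2: 2, 2->0: 1, 0->T: 4.
Bottleneck = min = 1.

source->2->0->T, bottleneck 1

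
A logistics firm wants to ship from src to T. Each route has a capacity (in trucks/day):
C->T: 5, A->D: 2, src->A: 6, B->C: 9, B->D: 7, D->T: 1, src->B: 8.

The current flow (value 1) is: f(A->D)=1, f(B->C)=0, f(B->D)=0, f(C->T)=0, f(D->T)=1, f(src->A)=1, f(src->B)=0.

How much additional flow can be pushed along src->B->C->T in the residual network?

Residual capacities along the path: src->B: 8, B->C: 9, C->T: 5.
Minimum is 5.

5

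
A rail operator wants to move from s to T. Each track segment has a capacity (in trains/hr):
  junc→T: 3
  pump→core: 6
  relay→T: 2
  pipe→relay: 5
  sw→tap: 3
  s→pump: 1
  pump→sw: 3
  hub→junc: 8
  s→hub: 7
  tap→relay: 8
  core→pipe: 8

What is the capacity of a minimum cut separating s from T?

4

Max flow = 4 (via 2 augmenting paths).
In the residual at optimum, the set reachable from s is {hub, junc, s}.
Cut edges: s→pump (cap 1), junc→T (cap 3). Sum = 4.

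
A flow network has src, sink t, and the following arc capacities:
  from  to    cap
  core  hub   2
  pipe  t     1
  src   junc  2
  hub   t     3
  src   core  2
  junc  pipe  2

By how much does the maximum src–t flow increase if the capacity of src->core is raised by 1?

0

Original max flow = 3.
Even with extra capacity on src->core, another cut of capacity 3 remains binding.
New max flow = 3. Increase = 0.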